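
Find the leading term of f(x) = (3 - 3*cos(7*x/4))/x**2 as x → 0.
147/32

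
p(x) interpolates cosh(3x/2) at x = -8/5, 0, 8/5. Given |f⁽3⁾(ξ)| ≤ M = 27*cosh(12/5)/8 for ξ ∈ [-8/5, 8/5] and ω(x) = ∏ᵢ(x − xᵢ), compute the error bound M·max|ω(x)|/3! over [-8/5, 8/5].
64*sqrt(3)*cosh(12/5)/125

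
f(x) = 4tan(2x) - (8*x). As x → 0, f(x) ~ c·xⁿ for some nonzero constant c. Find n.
3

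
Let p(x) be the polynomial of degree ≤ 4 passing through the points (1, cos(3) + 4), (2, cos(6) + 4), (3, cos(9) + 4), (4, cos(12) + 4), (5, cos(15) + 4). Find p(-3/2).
5005*cos(9)/64 - 2145*cos(6)/32 - 1365*cos(12)/32 + 3003*cos(3)/128 + 1155*cos(15)/128 + 4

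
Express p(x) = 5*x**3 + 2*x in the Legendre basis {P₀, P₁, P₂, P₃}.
(5)P₁ + (2)P₃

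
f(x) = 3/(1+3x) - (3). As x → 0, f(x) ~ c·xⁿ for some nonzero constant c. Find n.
1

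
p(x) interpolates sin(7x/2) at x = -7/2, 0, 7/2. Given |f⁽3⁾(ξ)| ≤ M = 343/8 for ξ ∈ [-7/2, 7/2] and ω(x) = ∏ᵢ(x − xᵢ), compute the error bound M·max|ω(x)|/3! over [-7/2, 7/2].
117649*sqrt(3)/1728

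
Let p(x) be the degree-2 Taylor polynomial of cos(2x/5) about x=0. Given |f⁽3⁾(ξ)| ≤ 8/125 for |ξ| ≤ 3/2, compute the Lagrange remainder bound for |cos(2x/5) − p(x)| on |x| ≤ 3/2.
9/250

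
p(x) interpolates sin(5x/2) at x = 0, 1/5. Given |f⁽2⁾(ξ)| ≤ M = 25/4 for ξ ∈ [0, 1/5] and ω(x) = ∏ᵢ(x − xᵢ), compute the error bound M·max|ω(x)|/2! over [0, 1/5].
1/32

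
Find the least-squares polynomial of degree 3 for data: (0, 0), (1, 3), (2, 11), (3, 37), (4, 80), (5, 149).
5/21 + (-25/63)x + (55/42)x² + (17/18)x³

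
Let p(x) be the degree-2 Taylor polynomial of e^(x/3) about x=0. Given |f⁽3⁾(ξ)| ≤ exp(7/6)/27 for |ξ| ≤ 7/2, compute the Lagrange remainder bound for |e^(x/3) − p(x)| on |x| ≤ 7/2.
343*exp(7/6)/1296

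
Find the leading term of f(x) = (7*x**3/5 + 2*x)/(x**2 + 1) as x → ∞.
7*x/5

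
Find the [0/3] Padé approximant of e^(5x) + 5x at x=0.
1/(-4625*x**3/6 + 175*x**2/2 - 10*x + 1)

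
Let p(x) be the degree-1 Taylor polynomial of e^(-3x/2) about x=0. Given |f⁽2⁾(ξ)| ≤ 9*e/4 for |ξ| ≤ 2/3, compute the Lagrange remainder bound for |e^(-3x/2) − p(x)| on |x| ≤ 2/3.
e/2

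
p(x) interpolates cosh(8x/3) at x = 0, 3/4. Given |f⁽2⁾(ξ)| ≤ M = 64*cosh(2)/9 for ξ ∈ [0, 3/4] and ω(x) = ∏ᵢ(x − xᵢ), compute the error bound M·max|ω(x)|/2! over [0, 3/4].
cosh(2)/2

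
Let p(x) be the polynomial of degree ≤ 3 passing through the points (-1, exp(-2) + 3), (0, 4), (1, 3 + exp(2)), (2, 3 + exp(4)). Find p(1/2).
(-1 + (-exp(4) + 57 + 9*exp(2))*exp(2))*exp(-2)/16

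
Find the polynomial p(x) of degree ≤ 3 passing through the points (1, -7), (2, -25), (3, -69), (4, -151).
-2*x**3 - x**2 - x - 3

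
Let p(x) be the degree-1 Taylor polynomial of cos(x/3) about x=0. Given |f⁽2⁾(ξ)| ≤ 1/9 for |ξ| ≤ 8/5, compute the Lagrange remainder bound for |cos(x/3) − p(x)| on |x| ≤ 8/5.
32/225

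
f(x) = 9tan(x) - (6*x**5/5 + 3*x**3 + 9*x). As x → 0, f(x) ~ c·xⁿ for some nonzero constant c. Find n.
7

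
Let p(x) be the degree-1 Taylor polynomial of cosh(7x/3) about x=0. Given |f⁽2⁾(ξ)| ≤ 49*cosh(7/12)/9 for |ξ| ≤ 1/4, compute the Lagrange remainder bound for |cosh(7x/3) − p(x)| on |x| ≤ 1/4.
49*cosh(7/12)/288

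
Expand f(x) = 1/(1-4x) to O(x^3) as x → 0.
1 + 4*x + 16*x**2 + O(x**3)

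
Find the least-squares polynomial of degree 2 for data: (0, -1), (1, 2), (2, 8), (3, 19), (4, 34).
-6/7 + (29/70)x + (29/14)x²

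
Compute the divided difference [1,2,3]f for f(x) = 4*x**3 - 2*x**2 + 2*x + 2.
22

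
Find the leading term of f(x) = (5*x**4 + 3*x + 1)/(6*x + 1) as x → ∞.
5*x**3/6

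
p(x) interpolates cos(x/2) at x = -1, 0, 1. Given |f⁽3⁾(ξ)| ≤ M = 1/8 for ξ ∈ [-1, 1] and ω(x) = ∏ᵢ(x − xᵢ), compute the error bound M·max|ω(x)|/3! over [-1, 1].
sqrt(3)/216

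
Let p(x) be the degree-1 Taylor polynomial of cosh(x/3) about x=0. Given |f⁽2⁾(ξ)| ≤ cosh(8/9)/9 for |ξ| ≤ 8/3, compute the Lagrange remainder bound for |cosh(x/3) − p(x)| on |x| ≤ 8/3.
32*cosh(8/9)/81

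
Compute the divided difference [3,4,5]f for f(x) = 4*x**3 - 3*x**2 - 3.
45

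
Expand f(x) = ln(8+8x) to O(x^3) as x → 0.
log(8) + x - x**2/2 + O(x**3)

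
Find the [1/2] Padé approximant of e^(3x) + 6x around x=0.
(145*x/17 + 1)/(-9*x**2/34 - 8*x/17 + 1)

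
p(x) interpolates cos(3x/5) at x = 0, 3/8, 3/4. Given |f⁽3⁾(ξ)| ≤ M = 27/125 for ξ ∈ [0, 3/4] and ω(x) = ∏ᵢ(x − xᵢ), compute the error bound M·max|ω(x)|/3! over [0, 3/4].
27*sqrt(3)/64000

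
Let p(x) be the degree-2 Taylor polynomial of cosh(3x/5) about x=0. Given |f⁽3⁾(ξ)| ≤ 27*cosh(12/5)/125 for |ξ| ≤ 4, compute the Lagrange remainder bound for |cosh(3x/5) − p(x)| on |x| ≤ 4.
288*cosh(12/5)/125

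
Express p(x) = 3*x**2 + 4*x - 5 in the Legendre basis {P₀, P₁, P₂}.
(-4)P₀ + (4)P₁ + (2)P₂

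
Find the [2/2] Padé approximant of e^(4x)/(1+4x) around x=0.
(28*x**2/9 + 8*x/3 + 1)/(-44*x**2/9 + 8*x/3 + 1)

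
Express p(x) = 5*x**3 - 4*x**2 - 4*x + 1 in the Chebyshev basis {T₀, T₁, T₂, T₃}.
-T₀ + (-1/4)T₁ + (-2)T₂ + (5/4)T₃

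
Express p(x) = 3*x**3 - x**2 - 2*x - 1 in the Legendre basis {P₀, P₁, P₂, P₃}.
(-4/3)P₀ + (-1/5)P₁ + (-2/3)P₂ + (6/5)P₃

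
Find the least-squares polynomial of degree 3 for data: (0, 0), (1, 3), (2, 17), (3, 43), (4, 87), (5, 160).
-5/14 + (71/28)x + (25/28)x² + x³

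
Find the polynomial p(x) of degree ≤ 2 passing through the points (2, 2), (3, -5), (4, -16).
-2*x**2 + 3*x + 4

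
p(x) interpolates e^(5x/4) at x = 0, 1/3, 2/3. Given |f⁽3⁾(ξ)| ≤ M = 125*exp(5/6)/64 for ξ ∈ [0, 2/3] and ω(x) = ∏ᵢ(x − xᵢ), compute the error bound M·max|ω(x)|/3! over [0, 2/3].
125*sqrt(3)*exp(5/6)/46656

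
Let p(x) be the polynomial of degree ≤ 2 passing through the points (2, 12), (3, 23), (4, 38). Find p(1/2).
3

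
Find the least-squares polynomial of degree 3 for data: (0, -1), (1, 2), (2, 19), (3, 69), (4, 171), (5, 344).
-1 + (7/3)x + (-5/2)x² + (19/6)x³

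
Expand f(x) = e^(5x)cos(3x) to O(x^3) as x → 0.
1 + 5*x + 8*x**2 + O(x**3)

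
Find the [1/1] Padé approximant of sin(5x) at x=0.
5*x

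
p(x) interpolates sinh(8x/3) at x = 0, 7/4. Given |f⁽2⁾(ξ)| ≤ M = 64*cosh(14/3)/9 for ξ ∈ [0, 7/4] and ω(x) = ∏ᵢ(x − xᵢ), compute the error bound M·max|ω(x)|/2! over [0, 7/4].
49*cosh(14/3)/18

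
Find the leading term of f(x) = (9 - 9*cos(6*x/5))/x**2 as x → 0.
162/25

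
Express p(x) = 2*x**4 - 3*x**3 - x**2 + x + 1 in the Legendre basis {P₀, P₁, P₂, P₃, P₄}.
(16/15)P₀ + (-4/5)P₁ + (10/21)P₂ + (-6/5)P₃ + (16/35)P₄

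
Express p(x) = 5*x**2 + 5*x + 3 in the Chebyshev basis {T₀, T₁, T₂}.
(11/2)T₀ + (5)T₁ + (5/2)T₂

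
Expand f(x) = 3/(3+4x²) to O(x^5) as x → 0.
1 - 4*x**2/3 + 16*x**4/9 + O(x**5)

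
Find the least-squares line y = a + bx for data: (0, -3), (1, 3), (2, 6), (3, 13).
a = -29/10, b = 51/10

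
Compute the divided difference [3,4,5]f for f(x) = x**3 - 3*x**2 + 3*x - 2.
9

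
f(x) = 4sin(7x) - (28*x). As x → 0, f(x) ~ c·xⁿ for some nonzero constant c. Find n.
3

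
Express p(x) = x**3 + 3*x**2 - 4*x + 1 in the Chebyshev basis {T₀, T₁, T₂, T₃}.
(5/2)T₀ + (-13/4)T₁ + (3/2)T₂ + (1/4)T₃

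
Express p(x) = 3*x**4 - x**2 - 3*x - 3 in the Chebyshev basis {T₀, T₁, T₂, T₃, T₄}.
(-19/8)T₀ + (-3)T₁ + T₂ + (3/8)T₄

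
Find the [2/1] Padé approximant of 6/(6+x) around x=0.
1/(x/6 + 1)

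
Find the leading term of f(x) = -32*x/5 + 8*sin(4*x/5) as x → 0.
-256*x**3/375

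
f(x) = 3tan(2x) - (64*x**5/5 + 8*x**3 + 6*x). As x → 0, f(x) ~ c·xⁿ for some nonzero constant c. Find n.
7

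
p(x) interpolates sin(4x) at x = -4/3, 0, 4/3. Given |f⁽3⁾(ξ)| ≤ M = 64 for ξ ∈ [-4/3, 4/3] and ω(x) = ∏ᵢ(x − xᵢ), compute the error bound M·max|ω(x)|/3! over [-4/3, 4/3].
4096*sqrt(3)/729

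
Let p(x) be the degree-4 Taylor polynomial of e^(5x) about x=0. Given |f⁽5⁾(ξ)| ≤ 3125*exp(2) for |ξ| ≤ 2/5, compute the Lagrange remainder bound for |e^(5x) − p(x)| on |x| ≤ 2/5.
4*exp(2)/15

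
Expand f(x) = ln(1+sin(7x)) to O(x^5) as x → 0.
7*x - 49*x**2/2 + 343*x**3/6 - 2401*x**4/12 + O(x**5)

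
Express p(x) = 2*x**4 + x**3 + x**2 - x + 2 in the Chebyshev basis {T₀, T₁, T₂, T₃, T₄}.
(13/4)T₀ + (-1/4)T₁ + (3/2)T₂ + (1/4)T₃ + (1/4)T₄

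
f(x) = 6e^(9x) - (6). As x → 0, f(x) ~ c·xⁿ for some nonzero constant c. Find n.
1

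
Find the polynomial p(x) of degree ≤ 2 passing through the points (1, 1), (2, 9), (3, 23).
3*x**2 - x - 1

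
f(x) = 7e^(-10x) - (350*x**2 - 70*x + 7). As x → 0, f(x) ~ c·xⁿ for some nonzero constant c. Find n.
3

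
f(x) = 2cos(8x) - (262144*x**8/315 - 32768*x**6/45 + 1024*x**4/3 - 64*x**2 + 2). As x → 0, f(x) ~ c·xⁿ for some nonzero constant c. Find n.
10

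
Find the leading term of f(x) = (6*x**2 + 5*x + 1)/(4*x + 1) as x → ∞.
3*x/2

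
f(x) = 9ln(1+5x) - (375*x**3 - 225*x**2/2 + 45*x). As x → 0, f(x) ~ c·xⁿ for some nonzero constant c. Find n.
4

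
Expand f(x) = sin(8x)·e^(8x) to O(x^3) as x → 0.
8*x + 64*x**2 + O(x**3)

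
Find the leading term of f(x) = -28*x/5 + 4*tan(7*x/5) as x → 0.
1372*x**3/375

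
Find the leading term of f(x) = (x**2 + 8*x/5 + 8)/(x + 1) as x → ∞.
x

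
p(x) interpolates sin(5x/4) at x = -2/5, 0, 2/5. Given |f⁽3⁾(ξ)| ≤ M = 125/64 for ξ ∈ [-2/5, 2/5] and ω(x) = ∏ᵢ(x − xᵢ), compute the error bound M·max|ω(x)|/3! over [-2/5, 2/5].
sqrt(3)/216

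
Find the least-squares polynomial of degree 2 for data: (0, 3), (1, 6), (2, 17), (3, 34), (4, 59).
103/35 + (-2/7)x + (25/7)x²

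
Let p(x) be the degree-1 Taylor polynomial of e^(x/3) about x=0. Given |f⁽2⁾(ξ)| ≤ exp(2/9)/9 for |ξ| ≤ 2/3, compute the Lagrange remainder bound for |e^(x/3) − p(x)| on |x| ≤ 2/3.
2*exp(2/9)/81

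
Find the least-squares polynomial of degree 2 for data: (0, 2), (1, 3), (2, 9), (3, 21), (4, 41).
16/7 + (-104/35)x + (22/7)x²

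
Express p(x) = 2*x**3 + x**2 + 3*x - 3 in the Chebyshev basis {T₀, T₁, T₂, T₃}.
(-5/2)T₀ + (9/2)T₁ + (1/2)T₂ + (1/2)T₃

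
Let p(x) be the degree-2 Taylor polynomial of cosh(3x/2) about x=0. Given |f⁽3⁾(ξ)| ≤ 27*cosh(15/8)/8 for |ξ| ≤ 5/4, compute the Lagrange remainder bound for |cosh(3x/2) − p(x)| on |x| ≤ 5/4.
1125*cosh(15/8)/1024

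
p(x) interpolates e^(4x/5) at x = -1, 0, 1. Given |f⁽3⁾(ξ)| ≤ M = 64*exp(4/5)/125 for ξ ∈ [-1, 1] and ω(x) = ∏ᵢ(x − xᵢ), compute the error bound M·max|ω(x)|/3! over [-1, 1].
64*sqrt(3)*exp(4/5)/3375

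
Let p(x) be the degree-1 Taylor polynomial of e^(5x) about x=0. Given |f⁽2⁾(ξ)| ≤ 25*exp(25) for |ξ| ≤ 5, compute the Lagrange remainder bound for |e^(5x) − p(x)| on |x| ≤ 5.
625*exp(25)/2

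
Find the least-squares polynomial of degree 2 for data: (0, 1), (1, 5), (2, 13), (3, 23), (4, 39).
39/35 + (69/35)x + (13/7)x²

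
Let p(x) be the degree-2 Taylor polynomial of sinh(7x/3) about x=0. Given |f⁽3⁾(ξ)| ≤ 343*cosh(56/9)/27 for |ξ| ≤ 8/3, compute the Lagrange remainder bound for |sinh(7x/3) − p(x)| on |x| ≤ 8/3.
87808*cosh(56/9)/2187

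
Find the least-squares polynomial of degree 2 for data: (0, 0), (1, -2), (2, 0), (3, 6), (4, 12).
-12/35 + (-88/35)x + (10/7)x²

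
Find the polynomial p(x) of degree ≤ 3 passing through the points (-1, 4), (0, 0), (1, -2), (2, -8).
-x**3 + x**2 - 2*x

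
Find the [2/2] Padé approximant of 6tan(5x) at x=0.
30*x/(1 - 25*x**2/3)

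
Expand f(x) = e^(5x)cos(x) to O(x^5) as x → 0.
1 + 5*x + 12*x**2 + 55*x**3/3 + 119*x**4/6 + O(x**5)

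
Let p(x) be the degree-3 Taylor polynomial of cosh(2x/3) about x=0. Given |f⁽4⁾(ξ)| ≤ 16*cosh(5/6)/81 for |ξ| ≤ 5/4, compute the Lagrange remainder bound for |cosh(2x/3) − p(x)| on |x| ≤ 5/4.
625*cosh(5/6)/31104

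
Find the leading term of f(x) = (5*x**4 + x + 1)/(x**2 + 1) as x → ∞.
5*x**2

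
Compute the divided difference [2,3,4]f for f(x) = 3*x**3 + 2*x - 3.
27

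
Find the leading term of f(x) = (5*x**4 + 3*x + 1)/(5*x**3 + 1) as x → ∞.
x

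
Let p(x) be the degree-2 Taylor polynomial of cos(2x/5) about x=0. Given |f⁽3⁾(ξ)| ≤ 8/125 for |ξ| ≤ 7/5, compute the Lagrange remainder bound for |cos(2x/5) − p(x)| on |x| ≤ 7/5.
1372/46875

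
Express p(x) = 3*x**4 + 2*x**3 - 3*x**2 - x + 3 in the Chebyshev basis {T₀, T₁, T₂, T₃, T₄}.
(21/8)T₀ + (1/2)T₁ + (1/2)T₃ + (3/8)T₄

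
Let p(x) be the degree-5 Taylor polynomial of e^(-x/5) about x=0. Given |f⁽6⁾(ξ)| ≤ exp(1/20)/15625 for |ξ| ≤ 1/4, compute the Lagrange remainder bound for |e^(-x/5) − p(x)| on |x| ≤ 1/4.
exp(1/20)/46080000000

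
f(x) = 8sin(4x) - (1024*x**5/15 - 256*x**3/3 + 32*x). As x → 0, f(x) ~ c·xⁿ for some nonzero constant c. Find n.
7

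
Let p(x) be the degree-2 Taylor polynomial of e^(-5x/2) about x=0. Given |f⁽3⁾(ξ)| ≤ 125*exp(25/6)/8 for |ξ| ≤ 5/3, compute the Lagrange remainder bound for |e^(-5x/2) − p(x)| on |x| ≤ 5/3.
15625*exp(25/6)/1296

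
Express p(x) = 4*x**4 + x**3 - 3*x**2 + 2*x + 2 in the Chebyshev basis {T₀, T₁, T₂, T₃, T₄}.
(2)T₀ + (11/4)T₁ + (1/2)T₂ + (1/4)T₃ + (1/2)T₄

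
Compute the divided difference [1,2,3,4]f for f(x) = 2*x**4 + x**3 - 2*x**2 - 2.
21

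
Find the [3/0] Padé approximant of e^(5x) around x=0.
125*x**3/6 + 25*x**2/2 + 5*x + 1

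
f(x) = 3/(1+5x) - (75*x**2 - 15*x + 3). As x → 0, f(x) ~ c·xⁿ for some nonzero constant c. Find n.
3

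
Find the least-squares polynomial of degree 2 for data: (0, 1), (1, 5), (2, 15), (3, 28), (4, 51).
44/35 + (41/70)x + (41/14)x²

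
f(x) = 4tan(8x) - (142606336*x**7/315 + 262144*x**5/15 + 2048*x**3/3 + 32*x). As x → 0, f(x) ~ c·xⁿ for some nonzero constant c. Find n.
9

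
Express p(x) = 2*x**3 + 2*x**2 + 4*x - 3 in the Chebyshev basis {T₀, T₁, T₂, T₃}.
(-2)T₀ + (11/2)T₁ + T₂ + (1/2)T₃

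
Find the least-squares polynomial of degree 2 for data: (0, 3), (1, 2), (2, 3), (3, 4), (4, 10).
16/5 + (-12/5)x + x²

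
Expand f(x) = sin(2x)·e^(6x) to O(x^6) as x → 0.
2*x + 12*x**2 + 104*x**3/3 + 64*x**4 + 1264*x**5/15 + O(x**6)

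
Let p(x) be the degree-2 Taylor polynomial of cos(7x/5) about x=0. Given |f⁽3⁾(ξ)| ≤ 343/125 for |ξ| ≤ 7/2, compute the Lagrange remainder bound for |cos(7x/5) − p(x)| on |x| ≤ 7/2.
117649/6000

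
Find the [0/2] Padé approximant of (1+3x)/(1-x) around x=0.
1/(12*x**2 - 4*x + 1)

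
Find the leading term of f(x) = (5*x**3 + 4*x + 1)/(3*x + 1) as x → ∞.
5*x**2/3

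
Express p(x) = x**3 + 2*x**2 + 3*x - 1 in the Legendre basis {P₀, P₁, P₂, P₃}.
(-1/3)P₀ + (18/5)P₁ + (4/3)P₂ + (2/5)P₃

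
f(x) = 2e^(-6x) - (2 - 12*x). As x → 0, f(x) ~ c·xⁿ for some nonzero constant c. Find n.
2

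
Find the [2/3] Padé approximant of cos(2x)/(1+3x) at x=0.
(1 - 5*x**2/3)/(x**3 + x**2/3 + 3*x + 1)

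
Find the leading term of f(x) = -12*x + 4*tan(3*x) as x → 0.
36*x**3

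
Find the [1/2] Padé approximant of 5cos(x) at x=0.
5/(x**2/2 + 1)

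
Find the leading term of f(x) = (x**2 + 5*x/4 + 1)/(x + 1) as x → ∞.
x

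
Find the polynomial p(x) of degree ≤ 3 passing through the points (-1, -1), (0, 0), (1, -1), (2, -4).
-x**2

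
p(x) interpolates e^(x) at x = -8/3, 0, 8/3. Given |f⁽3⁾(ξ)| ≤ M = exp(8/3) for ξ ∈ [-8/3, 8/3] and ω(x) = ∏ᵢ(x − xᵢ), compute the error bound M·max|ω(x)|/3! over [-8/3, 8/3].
512*sqrt(3)*exp(8/3)/729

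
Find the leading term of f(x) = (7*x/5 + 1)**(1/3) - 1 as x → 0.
7*x/15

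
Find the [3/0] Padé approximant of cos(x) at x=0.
1 - x**2/2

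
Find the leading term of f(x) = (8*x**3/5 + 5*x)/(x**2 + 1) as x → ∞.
8*x/5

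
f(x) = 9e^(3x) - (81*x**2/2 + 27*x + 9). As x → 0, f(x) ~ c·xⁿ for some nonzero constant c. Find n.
3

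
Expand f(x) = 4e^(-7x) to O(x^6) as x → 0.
4 - 28*x + 98*x**2 - 686*x**3/3 + 2401*x**4/6 - 16807*x**5/30 + O(x**6)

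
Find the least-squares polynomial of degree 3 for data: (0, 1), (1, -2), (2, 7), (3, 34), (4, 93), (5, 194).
17/21 + (-31/9)x + (-10/21)x² + (16/9)x³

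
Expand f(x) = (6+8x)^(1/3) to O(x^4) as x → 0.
6**(1/3) + 4*6**(1/3)*x/9 - 16*6**(1/3)*x**2/81 + 320*6**(1/3)*x**3/2187 + O(x**4)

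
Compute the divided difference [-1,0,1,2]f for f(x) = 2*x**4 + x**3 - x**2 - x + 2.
5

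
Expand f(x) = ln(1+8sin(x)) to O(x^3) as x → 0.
8*x - 32*x**2 + O(x**3)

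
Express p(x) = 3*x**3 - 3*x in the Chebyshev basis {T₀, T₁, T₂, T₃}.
(-3/4)T₁ + (3/4)T₃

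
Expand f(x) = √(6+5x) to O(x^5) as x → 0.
sqrt(6) + 5*sqrt(6)*x/12 - 25*sqrt(6)*x**2/288 + 125*sqrt(6)*x**3/3456 - 3125*sqrt(6)*x**4/165888 + O(x**5)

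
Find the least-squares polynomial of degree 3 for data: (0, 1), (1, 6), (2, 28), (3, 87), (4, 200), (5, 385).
137/126 + (1261/756)x + (-17/252)x² + (163/54)x³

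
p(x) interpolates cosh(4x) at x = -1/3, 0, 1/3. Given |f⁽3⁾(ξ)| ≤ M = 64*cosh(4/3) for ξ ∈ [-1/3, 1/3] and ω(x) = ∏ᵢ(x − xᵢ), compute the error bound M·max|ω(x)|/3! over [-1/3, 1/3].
64*sqrt(3)*cosh(4/3)/729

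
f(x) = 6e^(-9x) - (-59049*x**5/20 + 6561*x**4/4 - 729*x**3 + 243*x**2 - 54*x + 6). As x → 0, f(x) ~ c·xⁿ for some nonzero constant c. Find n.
6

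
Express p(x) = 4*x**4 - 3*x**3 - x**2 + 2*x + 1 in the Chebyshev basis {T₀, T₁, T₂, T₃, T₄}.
(2)T₀ + (-1/4)T₁ + (3/2)T₂ + (-3/4)T₃ + (1/2)T₄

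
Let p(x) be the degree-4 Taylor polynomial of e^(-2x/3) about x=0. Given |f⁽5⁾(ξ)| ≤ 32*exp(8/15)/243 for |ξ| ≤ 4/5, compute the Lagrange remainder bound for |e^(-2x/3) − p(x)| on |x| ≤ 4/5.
4096*exp(8/15)/11390625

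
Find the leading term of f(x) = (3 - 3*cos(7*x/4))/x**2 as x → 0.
147/32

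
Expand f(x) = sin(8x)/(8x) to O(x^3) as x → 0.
1 - 32*x**2/3 + O(x**3)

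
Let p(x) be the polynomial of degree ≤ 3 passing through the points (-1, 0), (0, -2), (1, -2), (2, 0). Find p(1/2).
-9/4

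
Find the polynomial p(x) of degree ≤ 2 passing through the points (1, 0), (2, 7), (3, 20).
3*x**2 - 2*x - 1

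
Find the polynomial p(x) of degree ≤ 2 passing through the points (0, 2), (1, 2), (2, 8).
3*x**2 - 3*x + 2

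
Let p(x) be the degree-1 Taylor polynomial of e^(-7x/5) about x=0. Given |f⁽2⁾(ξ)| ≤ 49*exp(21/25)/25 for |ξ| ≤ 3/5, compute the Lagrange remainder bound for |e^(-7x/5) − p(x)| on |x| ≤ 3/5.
441*exp(21/25)/1250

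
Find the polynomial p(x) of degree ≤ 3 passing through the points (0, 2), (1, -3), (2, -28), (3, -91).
-3*x**3 - x**2 - x + 2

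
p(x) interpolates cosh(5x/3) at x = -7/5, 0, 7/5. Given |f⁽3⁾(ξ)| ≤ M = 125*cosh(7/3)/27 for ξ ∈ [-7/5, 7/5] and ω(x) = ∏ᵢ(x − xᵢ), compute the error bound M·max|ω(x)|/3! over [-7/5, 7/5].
343*sqrt(3)*cosh(7/3)/729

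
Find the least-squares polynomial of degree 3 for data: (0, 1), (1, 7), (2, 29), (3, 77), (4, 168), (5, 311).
41/42 + (745/252)x + (47/42)x² + (77/36)x³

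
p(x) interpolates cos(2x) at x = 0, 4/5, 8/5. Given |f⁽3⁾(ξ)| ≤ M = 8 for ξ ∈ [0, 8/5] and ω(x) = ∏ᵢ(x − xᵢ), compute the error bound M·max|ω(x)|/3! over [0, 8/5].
512*sqrt(3)/3375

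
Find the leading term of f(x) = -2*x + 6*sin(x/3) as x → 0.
-x**3/27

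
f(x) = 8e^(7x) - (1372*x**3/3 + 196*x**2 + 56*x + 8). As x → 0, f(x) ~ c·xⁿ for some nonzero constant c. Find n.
4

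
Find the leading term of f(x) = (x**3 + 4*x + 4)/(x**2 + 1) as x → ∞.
x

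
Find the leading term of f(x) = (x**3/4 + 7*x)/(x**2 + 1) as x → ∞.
x/4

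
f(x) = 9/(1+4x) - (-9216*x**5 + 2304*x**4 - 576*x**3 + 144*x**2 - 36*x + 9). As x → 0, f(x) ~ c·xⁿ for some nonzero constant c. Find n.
6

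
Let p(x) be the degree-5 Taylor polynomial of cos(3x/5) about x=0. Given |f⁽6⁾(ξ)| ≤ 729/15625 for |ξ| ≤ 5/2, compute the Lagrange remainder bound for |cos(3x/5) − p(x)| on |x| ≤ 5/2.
81/5120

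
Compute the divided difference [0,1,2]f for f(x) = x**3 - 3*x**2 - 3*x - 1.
0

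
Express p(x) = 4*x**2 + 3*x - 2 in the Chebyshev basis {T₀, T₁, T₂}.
(3)T₁ + (2)T₂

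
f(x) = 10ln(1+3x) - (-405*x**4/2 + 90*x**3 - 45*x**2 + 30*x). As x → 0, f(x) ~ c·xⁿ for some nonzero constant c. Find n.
5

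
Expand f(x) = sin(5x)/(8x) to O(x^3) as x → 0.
5/8 - 125*x**2/48 + O(x**3)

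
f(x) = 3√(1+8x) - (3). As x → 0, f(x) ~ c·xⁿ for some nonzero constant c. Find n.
1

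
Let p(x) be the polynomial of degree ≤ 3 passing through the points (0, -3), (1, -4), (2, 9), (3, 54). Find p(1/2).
-33/8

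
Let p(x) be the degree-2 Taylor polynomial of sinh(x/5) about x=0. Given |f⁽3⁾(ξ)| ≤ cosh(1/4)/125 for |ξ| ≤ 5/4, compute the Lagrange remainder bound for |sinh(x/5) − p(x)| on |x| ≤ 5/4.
cosh(1/4)/384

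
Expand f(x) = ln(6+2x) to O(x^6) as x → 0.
log(6) + x/3 - x**2/18 + x**3/81 - x**4/324 + x**5/1215 + O(x**6)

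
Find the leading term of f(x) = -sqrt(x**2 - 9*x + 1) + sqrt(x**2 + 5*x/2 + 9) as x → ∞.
23/4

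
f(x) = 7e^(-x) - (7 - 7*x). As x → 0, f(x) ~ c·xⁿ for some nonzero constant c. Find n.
2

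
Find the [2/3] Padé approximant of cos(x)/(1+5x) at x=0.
(1 - 5*x**2/12)/(5*x**3/12 + x**2/12 + 5*x + 1)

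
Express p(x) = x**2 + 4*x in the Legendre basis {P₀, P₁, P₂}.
(1/3)P₀ + (4)P₁ + (2/3)P₂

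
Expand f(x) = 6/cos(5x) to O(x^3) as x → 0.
6 + 75*x**2 + O(x**3)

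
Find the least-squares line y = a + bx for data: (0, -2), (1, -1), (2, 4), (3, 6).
a = -13/5, b = 29/10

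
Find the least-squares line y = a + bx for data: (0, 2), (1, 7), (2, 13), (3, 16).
a = 23/10, b = 24/5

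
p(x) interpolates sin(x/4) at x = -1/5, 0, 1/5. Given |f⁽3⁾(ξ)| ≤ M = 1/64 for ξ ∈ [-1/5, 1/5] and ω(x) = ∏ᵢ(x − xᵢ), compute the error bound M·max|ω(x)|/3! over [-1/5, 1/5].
sqrt(3)/216000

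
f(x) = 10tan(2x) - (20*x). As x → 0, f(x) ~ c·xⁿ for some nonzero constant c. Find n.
3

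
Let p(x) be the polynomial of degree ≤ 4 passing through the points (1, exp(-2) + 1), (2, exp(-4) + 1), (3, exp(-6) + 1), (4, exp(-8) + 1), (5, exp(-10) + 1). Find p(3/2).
(-70*exp(4) - 5 + 28*exp(2) + 140*exp(6) + 35*exp(8) + 128*exp(10))*exp(-10)/128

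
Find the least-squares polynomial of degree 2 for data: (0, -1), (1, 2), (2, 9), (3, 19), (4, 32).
-39/35 + (121/70)x + (23/14)x²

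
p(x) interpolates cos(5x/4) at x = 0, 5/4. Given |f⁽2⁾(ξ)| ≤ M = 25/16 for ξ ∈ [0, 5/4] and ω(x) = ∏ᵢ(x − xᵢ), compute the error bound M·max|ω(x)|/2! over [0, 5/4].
625/2048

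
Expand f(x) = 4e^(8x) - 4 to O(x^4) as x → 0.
32*x + 128*x**2 + 1024*x**3/3 + O(x**4)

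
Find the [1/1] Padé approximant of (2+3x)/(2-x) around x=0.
(3*x/2 + 1)/(1 - x/2)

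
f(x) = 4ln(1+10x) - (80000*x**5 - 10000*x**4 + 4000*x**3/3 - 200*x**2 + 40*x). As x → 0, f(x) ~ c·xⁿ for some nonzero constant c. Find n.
6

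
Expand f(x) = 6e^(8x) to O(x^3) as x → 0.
6 + 48*x + 192*x**2 + O(x**3)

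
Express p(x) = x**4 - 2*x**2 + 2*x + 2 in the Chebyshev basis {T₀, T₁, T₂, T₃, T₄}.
(11/8)T₀ + (2)T₁ + (-1/2)T₂ + (1/8)T₄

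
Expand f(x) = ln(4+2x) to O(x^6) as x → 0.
log(4) + x/2 - x**2/8 + x**3/24 - x**4/64 + x**5/160 + O(x**6)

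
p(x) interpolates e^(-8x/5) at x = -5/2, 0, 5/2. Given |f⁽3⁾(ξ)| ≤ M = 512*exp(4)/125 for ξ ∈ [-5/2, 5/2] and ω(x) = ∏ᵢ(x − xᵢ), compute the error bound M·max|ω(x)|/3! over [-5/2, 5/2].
64*sqrt(3)*exp(4)/27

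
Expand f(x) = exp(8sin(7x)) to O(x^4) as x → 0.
1 + 56*x + 1568*x**2 + 28812*x**3 + O(x**4)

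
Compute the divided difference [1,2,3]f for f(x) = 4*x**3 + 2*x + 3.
24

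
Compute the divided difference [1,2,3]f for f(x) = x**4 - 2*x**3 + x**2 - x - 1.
14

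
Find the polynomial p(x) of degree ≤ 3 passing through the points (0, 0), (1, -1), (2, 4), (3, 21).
x**3 - 2*x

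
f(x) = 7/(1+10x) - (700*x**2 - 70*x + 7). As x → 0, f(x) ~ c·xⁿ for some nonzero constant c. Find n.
3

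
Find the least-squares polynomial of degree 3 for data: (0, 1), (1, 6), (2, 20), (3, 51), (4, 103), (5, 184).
65/63 + (775/378)x + (31/18)x² + (28/27)x³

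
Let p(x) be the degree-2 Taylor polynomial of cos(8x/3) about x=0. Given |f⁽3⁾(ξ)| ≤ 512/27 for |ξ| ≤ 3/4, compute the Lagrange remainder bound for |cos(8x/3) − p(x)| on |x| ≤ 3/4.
4/3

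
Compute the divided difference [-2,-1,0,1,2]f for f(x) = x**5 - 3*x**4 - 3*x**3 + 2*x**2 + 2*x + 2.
-3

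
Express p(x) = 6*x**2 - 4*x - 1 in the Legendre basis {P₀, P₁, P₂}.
P₀ + (-4)P₁ + (4)P₂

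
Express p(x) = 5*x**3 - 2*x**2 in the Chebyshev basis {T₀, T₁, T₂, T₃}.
-T₀ + (15/4)T₁ - T₂ + (5/4)T₃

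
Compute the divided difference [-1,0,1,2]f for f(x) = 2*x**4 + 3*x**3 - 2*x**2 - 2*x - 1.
7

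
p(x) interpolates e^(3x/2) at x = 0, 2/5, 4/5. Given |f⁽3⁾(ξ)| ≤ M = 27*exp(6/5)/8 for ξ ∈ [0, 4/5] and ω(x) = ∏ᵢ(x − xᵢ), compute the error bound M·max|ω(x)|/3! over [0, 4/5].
sqrt(3)*exp(6/5)/125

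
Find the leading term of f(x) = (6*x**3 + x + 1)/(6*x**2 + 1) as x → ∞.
x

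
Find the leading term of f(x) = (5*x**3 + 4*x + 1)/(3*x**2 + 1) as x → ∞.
5*x/3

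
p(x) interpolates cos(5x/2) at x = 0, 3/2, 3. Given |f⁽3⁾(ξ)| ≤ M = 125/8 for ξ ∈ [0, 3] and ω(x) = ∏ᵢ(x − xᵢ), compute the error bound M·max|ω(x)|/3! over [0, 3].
125*sqrt(3)/64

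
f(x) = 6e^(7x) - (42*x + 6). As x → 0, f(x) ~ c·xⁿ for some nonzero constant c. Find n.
2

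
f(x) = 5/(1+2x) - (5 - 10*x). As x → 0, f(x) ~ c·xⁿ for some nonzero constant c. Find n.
2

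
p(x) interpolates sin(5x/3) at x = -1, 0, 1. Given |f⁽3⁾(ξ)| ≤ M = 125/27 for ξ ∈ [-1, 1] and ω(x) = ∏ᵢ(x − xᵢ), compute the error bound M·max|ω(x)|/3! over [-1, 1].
125*sqrt(3)/729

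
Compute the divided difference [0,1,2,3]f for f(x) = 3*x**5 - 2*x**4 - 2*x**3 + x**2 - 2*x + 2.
61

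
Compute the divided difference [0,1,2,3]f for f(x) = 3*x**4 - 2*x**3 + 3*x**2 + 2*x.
16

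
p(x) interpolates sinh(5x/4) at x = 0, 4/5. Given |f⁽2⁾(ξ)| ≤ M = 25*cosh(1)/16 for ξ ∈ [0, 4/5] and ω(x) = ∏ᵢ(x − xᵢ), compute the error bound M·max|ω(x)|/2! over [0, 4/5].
cosh(1)/8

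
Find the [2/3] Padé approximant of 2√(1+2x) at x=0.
(7*x**2/2 + 28*x/5 + 2)/(-x**3/20 + 9*x**2/20 + 9*x/5 + 1)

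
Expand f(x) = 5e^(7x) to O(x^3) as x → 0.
5 + 35*x + 245*x**2/2 + O(x**3)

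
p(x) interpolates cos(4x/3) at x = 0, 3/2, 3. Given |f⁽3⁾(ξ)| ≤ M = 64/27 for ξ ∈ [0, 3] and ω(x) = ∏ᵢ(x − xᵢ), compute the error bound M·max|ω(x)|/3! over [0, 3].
8*sqrt(3)/27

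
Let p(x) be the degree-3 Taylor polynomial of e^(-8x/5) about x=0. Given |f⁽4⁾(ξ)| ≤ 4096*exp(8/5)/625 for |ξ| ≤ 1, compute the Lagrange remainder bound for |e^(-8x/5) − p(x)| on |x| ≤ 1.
512*exp(8/5)/1875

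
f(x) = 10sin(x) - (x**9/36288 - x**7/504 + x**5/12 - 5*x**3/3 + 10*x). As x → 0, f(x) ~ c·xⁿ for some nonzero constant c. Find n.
11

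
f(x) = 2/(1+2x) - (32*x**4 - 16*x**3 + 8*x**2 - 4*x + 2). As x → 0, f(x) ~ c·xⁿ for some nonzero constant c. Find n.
5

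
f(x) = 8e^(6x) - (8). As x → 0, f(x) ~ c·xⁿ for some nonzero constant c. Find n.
1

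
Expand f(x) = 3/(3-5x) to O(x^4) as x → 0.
1 + 5*x/3 + 25*x**2/9 + 125*x**3/27 + O(x**4)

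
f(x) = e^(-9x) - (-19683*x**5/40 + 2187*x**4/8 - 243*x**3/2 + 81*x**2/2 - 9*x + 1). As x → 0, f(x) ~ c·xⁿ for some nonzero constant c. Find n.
6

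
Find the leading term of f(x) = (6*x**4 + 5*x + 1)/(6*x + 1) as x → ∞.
x**3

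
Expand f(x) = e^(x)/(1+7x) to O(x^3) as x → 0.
1 - 6*x + 85*x**2/2 + O(x**3)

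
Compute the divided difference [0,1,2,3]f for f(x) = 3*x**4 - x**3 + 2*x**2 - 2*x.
17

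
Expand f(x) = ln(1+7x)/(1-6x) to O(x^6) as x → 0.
7*x + 35*x**2/2 + 658*x**3/3 + 2863*x**4/4 + 76559*x**5/10 + O(x**6)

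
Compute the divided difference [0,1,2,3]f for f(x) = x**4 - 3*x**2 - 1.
6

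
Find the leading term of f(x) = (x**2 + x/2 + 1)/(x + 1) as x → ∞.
x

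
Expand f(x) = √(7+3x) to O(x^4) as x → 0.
sqrt(7) + 3*sqrt(7)*x/14 - 9*sqrt(7)*x**2/392 + 27*sqrt(7)*x**3/5488 + O(x**4)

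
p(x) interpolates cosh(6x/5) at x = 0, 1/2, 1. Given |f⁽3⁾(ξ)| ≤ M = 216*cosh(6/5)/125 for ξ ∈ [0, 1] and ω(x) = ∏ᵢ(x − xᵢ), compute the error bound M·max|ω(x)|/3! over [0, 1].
sqrt(3)*cosh(6/5)/125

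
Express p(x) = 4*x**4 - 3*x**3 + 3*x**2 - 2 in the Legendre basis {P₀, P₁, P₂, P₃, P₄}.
(-1/5)P₀ + (-9/5)P₁ + (30/7)P₂ + (-6/5)P₃ + (32/35)P₄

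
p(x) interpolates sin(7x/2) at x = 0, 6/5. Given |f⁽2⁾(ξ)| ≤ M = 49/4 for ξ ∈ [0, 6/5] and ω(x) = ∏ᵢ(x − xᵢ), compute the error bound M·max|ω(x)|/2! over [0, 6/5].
441/200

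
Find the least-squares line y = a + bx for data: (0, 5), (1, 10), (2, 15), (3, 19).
a = 26/5, b = 47/10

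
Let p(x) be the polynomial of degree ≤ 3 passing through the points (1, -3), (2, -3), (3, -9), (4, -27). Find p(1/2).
-27/8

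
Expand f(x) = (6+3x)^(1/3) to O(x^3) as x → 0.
6**(1/3) + 6**(1/3)*x/6 - 6**(1/3)*x**2/36 + O(x**3)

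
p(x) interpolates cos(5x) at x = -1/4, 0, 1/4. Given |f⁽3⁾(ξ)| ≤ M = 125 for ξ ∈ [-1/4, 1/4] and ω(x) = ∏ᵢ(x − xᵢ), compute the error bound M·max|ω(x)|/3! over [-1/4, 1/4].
125*sqrt(3)/1728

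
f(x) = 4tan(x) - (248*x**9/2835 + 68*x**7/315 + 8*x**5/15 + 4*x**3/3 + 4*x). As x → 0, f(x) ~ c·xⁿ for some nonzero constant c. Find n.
11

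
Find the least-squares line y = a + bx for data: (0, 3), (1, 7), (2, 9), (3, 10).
a = 19/5, b = 23/10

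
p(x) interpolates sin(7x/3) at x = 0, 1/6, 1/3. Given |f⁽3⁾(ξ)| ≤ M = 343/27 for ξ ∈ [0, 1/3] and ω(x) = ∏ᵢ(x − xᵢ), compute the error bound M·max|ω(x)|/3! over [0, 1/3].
343*sqrt(3)/157464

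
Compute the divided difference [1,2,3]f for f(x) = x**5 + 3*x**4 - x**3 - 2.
159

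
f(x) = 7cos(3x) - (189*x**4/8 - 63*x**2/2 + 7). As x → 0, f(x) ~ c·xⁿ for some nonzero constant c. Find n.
6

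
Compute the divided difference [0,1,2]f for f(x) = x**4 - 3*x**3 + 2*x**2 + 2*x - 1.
0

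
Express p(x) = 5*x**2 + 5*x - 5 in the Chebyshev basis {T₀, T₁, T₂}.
(-5/2)T₀ + (5)T₁ + (5/2)T₂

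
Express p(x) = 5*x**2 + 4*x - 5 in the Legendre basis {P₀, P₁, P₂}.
(-10/3)P₀ + (4)P₁ + (10/3)P₂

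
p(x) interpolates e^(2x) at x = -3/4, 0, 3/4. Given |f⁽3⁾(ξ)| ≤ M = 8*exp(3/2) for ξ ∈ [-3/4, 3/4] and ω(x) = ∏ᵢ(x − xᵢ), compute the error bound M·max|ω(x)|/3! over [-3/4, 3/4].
sqrt(3)*exp(3/2)/8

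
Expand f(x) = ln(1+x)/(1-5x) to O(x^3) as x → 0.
x + 9*x**2/2 + O(x**3)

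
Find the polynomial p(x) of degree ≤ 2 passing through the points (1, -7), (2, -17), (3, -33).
-3*x**2 - x - 3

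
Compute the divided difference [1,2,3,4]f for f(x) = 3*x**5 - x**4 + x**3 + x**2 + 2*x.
186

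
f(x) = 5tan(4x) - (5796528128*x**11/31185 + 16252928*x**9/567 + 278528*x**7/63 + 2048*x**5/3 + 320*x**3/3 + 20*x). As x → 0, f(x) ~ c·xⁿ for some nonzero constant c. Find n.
13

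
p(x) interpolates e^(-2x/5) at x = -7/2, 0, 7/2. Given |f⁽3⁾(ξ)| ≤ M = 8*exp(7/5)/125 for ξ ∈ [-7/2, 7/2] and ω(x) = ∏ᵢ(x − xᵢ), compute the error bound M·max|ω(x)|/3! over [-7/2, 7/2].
343*sqrt(3)*exp(7/5)/3375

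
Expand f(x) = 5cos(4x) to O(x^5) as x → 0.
5 - 40*x**2 + 160*x**4/3 + O(x**5)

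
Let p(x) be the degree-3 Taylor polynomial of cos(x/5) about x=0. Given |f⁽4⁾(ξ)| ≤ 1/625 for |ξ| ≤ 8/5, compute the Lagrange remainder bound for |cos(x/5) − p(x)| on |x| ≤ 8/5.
512/1171875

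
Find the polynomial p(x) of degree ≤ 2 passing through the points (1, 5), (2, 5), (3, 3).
-x**2 + 3*x + 3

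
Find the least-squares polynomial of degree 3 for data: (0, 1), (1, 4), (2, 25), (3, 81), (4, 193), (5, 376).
65/63 + (23/189)x + (-13/63)x² + (82/27)x³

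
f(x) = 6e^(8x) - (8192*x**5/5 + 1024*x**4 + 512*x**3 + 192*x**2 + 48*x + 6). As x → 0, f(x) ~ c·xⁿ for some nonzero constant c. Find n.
6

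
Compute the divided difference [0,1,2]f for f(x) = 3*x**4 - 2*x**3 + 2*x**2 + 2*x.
17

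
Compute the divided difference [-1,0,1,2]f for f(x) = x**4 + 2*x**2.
2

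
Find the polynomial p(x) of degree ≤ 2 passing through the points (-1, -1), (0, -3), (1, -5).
-2*x - 3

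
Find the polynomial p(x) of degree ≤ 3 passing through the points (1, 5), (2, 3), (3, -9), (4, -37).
-x**3 + x**2 + 2*x + 3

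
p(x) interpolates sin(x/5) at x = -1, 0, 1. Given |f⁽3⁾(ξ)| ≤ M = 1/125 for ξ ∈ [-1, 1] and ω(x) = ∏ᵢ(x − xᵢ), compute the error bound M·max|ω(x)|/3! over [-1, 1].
sqrt(3)/3375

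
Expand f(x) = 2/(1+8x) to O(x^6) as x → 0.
2 - 16*x + 128*x**2 - 1024*x**3 + 8192*x**4 - 65536*x**5 + O(x**6)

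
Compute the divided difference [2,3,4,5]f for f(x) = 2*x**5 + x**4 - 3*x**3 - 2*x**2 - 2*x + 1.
261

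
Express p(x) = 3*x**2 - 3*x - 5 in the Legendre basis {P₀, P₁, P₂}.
(-4)P₀ + (-3)P₁ + (2)P₂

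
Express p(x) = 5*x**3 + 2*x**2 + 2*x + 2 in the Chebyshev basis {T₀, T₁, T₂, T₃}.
(3)T₀ + (23/4)T₁ + T₂ + (5/4)T₃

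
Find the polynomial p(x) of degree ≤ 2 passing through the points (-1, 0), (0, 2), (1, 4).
2*x + 2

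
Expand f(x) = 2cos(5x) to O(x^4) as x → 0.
2 - 25*x**2 + O(x**4)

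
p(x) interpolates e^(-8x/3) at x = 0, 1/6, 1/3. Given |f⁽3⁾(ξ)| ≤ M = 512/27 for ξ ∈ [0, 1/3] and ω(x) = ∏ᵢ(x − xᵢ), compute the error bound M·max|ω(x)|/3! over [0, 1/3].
64*sqrt(3)/19683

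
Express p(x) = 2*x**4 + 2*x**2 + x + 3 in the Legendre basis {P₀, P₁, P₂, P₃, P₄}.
(61/15)P₀ + P₁ + (52/21)P₂ + (16/35)P₄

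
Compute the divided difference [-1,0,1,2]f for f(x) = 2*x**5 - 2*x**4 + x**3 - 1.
7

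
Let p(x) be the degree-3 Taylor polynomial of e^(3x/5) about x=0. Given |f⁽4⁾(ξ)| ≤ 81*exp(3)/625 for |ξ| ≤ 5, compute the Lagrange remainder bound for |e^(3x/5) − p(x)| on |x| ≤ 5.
27*exp(3)/8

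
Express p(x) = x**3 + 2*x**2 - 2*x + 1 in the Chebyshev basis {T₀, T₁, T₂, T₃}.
(2)T₀ + (-5/4)T₁ + T₂ + (1/4)T₃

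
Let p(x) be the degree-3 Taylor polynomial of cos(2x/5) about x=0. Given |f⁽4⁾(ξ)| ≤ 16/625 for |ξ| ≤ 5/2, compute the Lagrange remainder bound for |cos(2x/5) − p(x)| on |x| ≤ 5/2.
1/24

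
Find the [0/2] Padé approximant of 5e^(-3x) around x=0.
5/(9*x**2/2 + 3*x + 1)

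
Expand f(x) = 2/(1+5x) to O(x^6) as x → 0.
2 - 10*x + 50*x**2 - 250*x**3 + 1250*x**4 - 6250*x**5 + O(x**6)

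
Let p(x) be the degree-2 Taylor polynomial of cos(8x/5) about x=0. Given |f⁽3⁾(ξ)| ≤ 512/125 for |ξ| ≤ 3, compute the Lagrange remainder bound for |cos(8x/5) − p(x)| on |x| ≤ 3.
2304/125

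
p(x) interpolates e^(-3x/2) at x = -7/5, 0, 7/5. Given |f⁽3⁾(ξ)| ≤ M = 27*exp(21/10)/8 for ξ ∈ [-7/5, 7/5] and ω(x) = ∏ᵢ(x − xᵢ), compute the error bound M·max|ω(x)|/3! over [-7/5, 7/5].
343*sqrt(3)*exp(21/10)/1000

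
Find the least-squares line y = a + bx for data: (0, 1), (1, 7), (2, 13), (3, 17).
a = 7/5, b = 27/5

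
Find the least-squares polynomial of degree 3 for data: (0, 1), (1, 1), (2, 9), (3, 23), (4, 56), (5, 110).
95/126 + (91/108)x + (-155/252)x² + (26/27)x³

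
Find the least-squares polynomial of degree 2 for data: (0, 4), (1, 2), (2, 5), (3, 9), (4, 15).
127/35 + (-137/70)x + (17/14)x²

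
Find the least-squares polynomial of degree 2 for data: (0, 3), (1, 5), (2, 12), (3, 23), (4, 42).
113/35 + (-44/35)x + (19/7)x²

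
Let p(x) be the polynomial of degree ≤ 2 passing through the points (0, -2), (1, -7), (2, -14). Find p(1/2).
-17/4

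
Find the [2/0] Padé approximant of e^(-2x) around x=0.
2*x**2 - 2*x + 1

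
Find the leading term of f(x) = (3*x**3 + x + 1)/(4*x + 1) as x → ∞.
3*x**2/4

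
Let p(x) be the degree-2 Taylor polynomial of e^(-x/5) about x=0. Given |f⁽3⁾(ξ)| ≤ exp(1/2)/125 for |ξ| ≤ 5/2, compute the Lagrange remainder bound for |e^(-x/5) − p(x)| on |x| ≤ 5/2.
exp(1/2)/48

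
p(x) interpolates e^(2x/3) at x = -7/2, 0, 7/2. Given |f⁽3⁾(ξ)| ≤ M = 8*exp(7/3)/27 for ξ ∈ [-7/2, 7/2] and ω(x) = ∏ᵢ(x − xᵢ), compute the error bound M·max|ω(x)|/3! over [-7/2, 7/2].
343*sqrt(3)*exp(7/3)/729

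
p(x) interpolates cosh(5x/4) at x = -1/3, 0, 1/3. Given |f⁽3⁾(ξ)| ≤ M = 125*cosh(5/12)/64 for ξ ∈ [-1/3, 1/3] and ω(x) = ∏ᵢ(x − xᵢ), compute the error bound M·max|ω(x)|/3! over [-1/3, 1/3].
125*sqrt(3)*cosh(5/12)/46656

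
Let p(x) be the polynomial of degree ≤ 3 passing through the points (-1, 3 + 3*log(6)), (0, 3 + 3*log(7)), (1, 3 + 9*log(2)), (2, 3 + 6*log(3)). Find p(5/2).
3 + log(182284263*2**(3/8)*3**(3/16)*7**(15/16)/2097152)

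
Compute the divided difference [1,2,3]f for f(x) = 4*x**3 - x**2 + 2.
23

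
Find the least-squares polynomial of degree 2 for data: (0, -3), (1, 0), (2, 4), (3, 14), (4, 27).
-94/35 + (-1/35)x + (13/7)x²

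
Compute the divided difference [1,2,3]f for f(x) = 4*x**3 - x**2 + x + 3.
23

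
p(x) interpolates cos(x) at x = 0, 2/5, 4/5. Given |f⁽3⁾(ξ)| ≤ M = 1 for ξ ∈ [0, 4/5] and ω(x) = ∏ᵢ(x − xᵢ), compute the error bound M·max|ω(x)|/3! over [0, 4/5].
8*sqrt(3)/3375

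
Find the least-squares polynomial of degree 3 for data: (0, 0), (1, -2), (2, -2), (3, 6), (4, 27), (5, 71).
-5/42 + (11/252)x + (-229/84)x² + (10/9)x³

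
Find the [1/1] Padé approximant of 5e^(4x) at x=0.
(10*x + 5)/(1 - 2*x)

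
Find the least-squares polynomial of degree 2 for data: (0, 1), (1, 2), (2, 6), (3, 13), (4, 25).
41/35 + (-87/70)x + (25/14)x²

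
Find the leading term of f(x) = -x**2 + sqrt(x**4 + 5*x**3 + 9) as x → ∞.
5*x/2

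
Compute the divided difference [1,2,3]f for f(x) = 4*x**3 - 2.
24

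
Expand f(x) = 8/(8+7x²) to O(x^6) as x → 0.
1 - 7*x**2/8 + 49*x**4/64 + O(x**6)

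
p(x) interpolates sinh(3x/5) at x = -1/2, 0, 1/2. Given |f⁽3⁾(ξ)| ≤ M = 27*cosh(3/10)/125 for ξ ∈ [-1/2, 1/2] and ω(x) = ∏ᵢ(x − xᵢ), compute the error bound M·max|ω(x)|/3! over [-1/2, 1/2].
sqrt(3)*cosh(3/10)/1000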